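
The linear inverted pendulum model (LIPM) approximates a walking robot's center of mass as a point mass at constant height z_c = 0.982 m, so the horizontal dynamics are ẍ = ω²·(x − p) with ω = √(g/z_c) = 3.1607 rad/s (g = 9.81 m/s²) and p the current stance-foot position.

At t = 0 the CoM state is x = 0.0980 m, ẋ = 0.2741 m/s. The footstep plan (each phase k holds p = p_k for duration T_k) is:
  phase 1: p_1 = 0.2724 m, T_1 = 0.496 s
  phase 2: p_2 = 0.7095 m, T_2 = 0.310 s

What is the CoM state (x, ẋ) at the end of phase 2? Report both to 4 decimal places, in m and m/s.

phase 1: p=0.2724, T=0.496, ωT=1.567707, cosh=2.502081, sinh=2.293559; start (x,ẋ)=(0.098000, 0.274100) → end (x,ẋ)=(0.034937, -0.578449)
phase 2: p=0.7095, T=0.310, ωT=0.979817, cosh=1.519674, sinh=1.144294; start (x,ẋ)=(0.034937, -0.578449) → end (x,ẋ)=(-0.525036, -3.318793)

x = -0.5250, ẋ = -3.3188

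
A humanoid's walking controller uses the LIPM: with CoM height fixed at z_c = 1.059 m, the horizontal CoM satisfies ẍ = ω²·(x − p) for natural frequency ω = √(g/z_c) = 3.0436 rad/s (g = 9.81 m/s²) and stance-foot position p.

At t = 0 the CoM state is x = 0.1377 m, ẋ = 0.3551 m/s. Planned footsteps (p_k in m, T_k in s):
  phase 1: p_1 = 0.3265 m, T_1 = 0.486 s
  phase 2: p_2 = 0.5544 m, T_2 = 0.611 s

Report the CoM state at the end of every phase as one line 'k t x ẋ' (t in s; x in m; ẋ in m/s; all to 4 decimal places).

1 0.4860 0.1334 -0.3759
2 1.0970 -1.2170 -5.2504

phase 1: p=0.3265, T=0.486, ωT=1.479190, cosh=2.308605, sinh=2.080782; start (x,ẋ)=(0.137700, 0.355100) → end (x,ẋ)=(0.133403, -0.375898)
phase 2: p=0.5544, T=0.611, ωT=1.859640, cosh=3.288575, sinh=3.132847; start (x,ẋ)=(0.133403, -0.375898) → end (x,ẋ)=(-1.217002, -5.250436)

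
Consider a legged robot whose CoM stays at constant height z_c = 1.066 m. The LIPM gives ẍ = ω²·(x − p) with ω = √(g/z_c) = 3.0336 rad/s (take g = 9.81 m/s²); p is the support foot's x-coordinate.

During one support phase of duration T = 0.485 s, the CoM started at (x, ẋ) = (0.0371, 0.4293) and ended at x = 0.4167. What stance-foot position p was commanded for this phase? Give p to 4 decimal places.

ωT = 3.0336·0.485 = 1.471296; cosh(ωT) = 2.292252, sinh(ωT) = 2.062624
x(T) = p + (x₀−p)·cosh(ωT) + (ẋ₀/ω)·sinh(ωT) ⇒ p·(1 − cosh) = x(T) − x₀·cosh − (ẋ₀/ω)·sinh
numerator   = 0.4167 − (0.0371)·2.292252 − (0.4293/3.0336)·2.062624 = 0.039765
denominator = 1 − 2.292252 = -1.292252
p = 0.039765 / -1.292252 = -0.0308

p = -0.0308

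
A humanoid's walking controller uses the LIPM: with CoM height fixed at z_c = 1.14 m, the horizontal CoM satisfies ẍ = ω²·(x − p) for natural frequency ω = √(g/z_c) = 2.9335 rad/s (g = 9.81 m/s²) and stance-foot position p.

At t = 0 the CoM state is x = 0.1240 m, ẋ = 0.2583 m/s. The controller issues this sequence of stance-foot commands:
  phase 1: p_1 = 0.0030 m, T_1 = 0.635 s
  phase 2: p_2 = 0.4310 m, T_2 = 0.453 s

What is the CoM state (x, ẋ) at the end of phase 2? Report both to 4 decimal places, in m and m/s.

phase 1: p=0.0030, T=0.635, ωT=1.862772, cosh=3.298406, sinh=3.143165; start (x,ẋ)=(0.124000, 0.258300) → end (x,ẋ)=(0.678869, 1.967656)
phase 2: p=0.4310, T=0.453, ωT=1.328876, cosh=2.020784, sinh=1.756010; start (x,ẋ)=(0.678869, 1.967656) → end (x,ẋ)=(2.109739, 5.253042)

x = 2.1097, ẋ = 5.2530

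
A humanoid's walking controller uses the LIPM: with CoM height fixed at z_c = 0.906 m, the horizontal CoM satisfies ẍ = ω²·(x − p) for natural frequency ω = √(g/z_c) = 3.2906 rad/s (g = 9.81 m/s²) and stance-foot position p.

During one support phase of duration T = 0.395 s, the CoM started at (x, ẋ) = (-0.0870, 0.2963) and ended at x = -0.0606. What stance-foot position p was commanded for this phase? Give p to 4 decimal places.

p = 0.0433

ωT = 3.2906·0.395 = 1.299787; cosh(ωT) = 1.970553, sinh(ωT) = 1.697963
x(T) = p + (x₀−p)·cosh(ωT) + (ẋ₀/ω)·sinh(ωT) ⇒ p·(1 − cosh) = x(T) − x₀·cosh − (ẋ₀/ω)·sinh
numerator   = -0.0606 − (-0.0870)·1.970553 − (0.2963/3.2906)·1.697963 = -0.042054
denominator = 1 − 1.970553 = -0.970553
p = -0.042054 / -0.970553 = 0.0433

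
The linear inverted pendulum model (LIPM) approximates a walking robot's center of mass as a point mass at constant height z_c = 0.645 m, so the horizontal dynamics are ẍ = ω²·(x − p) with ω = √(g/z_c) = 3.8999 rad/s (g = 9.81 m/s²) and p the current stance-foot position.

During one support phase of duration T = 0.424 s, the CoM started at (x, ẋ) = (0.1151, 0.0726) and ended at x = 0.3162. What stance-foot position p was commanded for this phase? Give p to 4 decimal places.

p = 0.0248

ωT = 3.8999·0.424 = 1.653558; cosh(ωT) = 2.708453, sinh(ωT) = 2.517085
x(T) = p + (x₀−p)·cosh(ωT) + (ẋ₀/ω)·sinh(ωT) ⇒ p·(1 − cosh) = x(T) − x₀·cosh − (ẋ₀/ω)·sinh
numerator   = 0.3162 − (0.1151)·2.708453 − (0.0726/3.8999)·2.517085 = -0.042401
denominator = 1 − 2.708453 = -1.708453
p = -0.042401 / -1.708453 = 0.0248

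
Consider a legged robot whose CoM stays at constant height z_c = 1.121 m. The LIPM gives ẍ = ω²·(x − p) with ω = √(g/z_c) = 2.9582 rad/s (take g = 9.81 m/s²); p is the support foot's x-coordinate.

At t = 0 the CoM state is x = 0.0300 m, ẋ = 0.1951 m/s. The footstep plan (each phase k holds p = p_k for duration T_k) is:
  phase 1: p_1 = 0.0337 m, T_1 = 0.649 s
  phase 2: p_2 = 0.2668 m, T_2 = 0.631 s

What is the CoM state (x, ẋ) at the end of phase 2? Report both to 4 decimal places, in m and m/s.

phase 1: p=0.0337, T=0.649, ωT=1.919872, cosh=3.483355, sinh=3.336729; start (x,ẋ)=(0.030000, 0.195100) → end (x,ẋ)=(0.240876, 0.643081)
phase 2: p=0.2668, T=0.631, ωT=1.866624, cosh=3.310537, sinh=3.155893; start (x,ẋ)=(0.240876, 0.643081) → end (x,ẋ)=(0.867036, 1.886927)

x = 0.8670, ẋ = 1.8869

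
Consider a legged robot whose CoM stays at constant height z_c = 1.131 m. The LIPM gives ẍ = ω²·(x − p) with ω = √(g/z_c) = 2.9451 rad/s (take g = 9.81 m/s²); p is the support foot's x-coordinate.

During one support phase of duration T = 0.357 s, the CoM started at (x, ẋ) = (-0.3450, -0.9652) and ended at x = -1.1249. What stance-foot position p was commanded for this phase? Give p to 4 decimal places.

ωT = 2.9451·0.357 = 1.051401; cosh(ωT) = 1.605552, sinh(ωT) = 1.256104
x(T) = p + (x₀−p)·cosh(ωT) + (ẋ₀/ω)·sinh(ωT) ⇒ p·(1 − cosh) = x(T) − x₀·cosh − (ẋ₀/ω)·sinh
numerator   = -1.1249 − (-0.3450)·1.605552 − (-0.9652/2.9451)·1.256104 = -0.159320
denominator = 1 − 1.605552 = -0.605552
p = -0.159320 / -0.605552 = 0.2631

p = 0.2631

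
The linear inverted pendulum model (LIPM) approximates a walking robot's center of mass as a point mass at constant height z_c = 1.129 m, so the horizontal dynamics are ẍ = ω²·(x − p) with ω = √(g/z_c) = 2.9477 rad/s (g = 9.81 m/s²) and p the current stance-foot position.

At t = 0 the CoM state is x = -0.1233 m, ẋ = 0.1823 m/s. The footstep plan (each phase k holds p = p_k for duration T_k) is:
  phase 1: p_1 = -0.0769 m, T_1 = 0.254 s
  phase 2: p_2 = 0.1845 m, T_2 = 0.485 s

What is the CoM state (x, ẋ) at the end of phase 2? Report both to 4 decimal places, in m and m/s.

phase 1: p=-0.0769, T=0.254, ωT=0.748716, cosh=1.293628, sinh=0.820655; start (x,ẋ)=(-0.123300, 0.182300) → end (x,ẋ)=(-0.086171, 0.123585)
phase 2: p=0.1845, T=0.485, ωT=1.429635, cosh=2.208284, sinh=1.968888; start (x,ẋ)=(-0.086171, 0.123585) → end (x,ẋ)=(-0.330671, -1.297981)

x = -0.3307, ẋ = -1.2980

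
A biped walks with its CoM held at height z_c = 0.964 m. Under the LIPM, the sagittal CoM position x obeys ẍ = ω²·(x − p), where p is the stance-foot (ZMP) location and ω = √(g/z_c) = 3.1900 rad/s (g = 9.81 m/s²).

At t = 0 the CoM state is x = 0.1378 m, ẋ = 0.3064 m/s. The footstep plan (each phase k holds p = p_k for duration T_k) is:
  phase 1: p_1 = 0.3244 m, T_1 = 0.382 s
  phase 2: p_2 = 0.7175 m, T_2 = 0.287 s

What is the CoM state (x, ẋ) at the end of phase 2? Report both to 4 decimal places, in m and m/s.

x = -0.2515, ẋ = -2.4823

phase 1: p=0.3244, T=0.382, ωT=1.218580, cosh=1.839016, sinh=1.543366; start (x,ẋ)=(0.137800, 0.306400) → end (x,ẋ)=(0.129480, -0.355220)
phase 2: p=0.7175, T=0.287, ωT=0.915530, cosh=1.449202, sinh=1.048897; start (x,ẋ)=(0.129480, -0.355220) → end (x,ẋ)=(-0.251458, -2.482290)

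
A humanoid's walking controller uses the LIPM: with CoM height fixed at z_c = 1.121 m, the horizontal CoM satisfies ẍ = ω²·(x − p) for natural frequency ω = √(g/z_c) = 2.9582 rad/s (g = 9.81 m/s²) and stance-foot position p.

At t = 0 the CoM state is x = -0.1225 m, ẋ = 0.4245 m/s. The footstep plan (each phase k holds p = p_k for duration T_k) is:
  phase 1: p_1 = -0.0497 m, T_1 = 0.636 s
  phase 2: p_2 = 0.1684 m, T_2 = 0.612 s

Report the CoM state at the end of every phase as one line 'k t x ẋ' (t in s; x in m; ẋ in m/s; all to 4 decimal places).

1 0.6360 0.1658 0.7350
2 1.2480 0.8994 2.2840

phase 1: p=-0.0497, T=0.636, ωT=1.881415, cosh=3.357580, sinh=3.205206; start (x,ẋ)=(-0.122500, 0.424500) → end (x,ẋ)=(0.165813, 0.735029)
phase 2: p=0.1684, T=0.612, ωT=1.810418, cosh=3.138295, sinh=2.974709; start (x,ẋ)=(0.165813, 0.735029) → end (x,ẋ)=(0.899414, 2.283977)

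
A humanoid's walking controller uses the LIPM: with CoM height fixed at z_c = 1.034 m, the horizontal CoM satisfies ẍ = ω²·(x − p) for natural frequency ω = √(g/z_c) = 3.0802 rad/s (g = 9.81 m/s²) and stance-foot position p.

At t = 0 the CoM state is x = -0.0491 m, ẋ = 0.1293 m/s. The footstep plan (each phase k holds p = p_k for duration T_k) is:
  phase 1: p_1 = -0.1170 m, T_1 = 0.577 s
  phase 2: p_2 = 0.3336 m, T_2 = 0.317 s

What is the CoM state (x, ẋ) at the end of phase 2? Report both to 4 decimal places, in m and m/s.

x = 0.5140, ẋ = 1.0733

phase 1: p=-0.1170, T=0.577, ωT=1.777275, cosh=3.041410, sinh=2.872312; start (x,ẋ)=(-0.049100, 0.129300) → end (x,ẋ)=(0.210085, 0.993986)
phase 2: p=0.3336, T=0.317, ωT=0.976423, cosh=1.515800, sinh=1.139144; start (x,ẋ)=(0.210085, 0.993986) → end (x,ẋ)=(0.513980, 1.073295)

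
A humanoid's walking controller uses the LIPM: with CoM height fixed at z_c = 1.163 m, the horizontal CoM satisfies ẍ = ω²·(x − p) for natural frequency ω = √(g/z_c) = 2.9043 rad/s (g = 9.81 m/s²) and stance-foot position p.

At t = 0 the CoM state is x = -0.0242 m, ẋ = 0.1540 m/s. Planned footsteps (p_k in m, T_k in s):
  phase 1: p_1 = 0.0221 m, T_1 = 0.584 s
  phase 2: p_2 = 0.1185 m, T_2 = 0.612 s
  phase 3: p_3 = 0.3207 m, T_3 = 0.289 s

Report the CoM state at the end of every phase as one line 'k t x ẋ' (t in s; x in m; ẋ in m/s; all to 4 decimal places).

phase 1: p=0.0221, T=0.584, ωT=1.696111, cosh=2.818048, sinh=2.634653; start (x,ẋ)=(-0.024200, 0.154000) → end (x,ẋ)=(0.031326, 0.079700)
phase 2: p=0.1185, T=0.612, ωT=1.777432, cosh=3.041859, sinh=2.872787; start (x,ẋ)=(0.031326, 0.079700) → end (x,ẋ)=(-0.067835, -0.484891)
phase 3: p=0.3207, T=0.289, ωT=0.839343, cosh=1.373420, sinh=0.941425; start (x,ẋ)=(-0.067835, -0.484891) → end (x,ẋ)=(-0.370098, -1.728283)

1 0.5840 0.0313 0.0797
2 1.1960 -0.0678 -0.4849
3 1.4850 -0.3701 -1.7283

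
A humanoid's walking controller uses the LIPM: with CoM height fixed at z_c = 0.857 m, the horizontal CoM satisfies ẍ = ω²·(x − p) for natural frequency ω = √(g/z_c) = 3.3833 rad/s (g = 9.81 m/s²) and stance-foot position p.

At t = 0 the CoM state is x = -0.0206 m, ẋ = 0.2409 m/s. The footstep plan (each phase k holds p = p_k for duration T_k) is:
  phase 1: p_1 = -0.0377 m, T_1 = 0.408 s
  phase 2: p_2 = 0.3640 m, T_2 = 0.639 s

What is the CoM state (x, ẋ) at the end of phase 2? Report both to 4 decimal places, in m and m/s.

phase 1: p=-0.0377, T=0.408, ωT=1.380386, cosh=2.113960, sinh=1.862478; start (x,ẋ)=(-0.020600, 0.240900) → end (x,ẋ)=(0.131062, 0.617005)
phase 2: p=0.3640, T=0.639, ωT=2.161929, cosh=4.401490, sinh=4.286387; start (x,ẋ)=(0.131062, 0.617005) → end (x,ẋ)=(0.120426, -0.662353)

x = 0.1204, ẋ = -0.6624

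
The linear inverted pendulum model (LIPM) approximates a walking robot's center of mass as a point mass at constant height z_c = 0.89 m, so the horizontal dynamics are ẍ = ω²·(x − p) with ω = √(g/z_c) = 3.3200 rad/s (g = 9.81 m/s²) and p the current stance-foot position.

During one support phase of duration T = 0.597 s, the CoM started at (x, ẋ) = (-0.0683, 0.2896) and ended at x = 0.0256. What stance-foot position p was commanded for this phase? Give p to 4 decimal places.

ωT = 3.3200·0.597 = 1.982040; cosh(ωT) = 3.697661, sinh(ωT) = 3.559873
x(T) = p + (x₀−p)·cosh(ωT) + (ẋ₀/ω)·sinh(ωT) ⇒ p·(1 − cosh) = x(T) − x₀·cosh − (ẋ₀/ω)·sinh
numerator   = 0.0256 − (-0.0683)·3.697661 − (0.2896/3.3200)·3.559873 = -0.032374
denominator = 1 − 3.697661 = -2.697661
p = -0.032374 / -2.697661 = 0.0120

p = 0.0120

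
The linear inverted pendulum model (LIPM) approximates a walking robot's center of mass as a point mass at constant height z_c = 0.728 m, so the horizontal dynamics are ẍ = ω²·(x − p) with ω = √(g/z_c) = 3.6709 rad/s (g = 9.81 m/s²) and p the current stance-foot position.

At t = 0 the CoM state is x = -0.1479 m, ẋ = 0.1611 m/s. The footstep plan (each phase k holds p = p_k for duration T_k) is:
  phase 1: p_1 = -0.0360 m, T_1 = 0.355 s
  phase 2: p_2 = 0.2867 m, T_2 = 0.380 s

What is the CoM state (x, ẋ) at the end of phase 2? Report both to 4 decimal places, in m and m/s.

phase 1: p=-0.0360, T=0.355, ωT=1.303169, cosh=1.976307, sinh=1.704638; start (x,ẋ)=(-0.147900, 0.161100) → end (x,ẋ)=(-0.182340, -0.381837)
phase 2: p=0.2867, T=0.380, ωT=1.394942, cosh=2.141294, sinh=1.893447; start (x,ẋ)=(-0.182340, -0.381837) → end (x,ẋ)=(-0.914603, -4.077757)

x = -0.9146, ẋ = -4.0778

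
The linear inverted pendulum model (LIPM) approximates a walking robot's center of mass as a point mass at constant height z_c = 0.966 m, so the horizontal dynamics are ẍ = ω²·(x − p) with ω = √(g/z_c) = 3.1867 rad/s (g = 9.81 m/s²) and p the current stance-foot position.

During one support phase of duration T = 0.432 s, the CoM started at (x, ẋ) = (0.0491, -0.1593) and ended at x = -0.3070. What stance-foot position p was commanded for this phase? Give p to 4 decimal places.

p = 0.2870

ωT = 3.1867·0.432 = 1.376654; cosh(ωT) = 2.107024, sinh(ωT) = 1.854602
x(T) = p + (x₀−p)·cosh(ωT) + (ẋ₀/ω)·sinh(ωT) ⇒ p·(1 − cosh) = x(T) − x₀·cosh − (ẋ₀/ω)·sinh
numerator   = -0.3070 − (0.0491)·2.107024 − (-0.1593/3.1867)·1.854602 = -0.317745
denominator = 1 − 2.107024 = -1.107024
p = -0.317745 / -1.107024 = 0.2870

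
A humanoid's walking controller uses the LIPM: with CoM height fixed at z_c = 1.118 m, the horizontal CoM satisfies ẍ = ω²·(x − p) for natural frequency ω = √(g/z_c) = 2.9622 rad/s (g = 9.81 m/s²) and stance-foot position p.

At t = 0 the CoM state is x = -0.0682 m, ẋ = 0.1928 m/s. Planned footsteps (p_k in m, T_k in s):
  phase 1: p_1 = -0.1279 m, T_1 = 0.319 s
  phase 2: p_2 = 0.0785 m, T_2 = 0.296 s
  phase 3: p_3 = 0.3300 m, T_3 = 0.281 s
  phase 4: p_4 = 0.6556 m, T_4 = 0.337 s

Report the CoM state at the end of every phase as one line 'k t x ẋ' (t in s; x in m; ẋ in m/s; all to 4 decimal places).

1 0.3190 0.0316 0.4786
2 0.6150 0.1729 0.5365
3 0.8960 0.2840 0.2996
4 1.2330 0.2016 -0.8289

phase 1: p=-0.1279, T=0.319, ωT=0.944942, cosh=1.480683, sinh=1.091981; start (x,ẋ)=(-0.068200, 0.192800) → end (x,ẋ)=(0.031570, 0.478585)
phase 2: p=0.0785, T=0.296, ωT=0.876811, cosh=1.409666, sinh=0.993558; start (x,ẋ)=(0.031570, 0.478585) → end (x,ẋ)=(0.172868, 0.536525)
phase 3: p=0.3300, T=0.281, ωT=0.832378, cosh=1.366896, sinh=0.931883; start (x,ẋ)=(0.172868, 0.536525) → end (x,ẋ)=(0.284003, 0.299624)
phase 4: p=0.6556, T=0.337, ωT=0.998261, cosh=1.541040, sinh=1.172520; start (x,ẋ)=(0.284003, 0.299624) → end (x,ẋ)=(0.201554, -0.828912)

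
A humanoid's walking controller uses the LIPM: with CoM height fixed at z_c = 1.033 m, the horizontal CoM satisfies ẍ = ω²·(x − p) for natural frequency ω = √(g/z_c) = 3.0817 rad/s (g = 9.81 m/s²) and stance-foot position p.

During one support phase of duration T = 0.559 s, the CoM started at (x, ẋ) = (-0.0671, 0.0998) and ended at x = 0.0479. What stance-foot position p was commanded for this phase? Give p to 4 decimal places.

ωT = 3.0817·0.559 = 1.722670; cosh(ωT) = 2.889025, sinh(ωT) = 2.710436
x(T) = p + (x₀−p)·cosh(ωT) + (ẋ₀/ω)·sinh(ωT) ⇒ p·(1 − cosh) = x(T) − x₀·cosh − (ẋ₀/ω)·sinh
numerator   = 0.0479 − (-0.0671)·2.889025 − (0.0998/3.0817)·2.710436 = 0.153977
denominator = 1 − 2.889025 = -1.889025
p = 0.153977 / -1.889025 = -0.0815

p = -0.0815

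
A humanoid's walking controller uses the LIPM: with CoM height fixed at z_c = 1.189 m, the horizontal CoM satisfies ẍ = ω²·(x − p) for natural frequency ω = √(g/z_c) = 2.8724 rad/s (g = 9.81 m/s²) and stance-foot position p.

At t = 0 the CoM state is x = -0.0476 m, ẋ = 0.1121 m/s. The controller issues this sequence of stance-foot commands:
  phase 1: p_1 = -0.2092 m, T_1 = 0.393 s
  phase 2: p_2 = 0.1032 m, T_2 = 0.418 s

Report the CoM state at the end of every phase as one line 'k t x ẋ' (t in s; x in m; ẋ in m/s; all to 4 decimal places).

1 0.3930 0.1208 0.8340
2 0.8110 0.5737 1.5873

phase 1: p=-0.2092, T=0.393, ωT=1.128853, cosh=1.707756, sinh=1.384352; start (x,ẋ)=(-0.047600, 0.112100) → end (x,ẋ)=(0.120800, 0.834028)
phase 2: p=0.1032, T=0.418, ωT=1.200663, cosh=1.811657, sinh=1.510663; start (x,ẋ)=(0.120800, 0.834028) → end (x,ẋ)=(0.573720, 1.587343)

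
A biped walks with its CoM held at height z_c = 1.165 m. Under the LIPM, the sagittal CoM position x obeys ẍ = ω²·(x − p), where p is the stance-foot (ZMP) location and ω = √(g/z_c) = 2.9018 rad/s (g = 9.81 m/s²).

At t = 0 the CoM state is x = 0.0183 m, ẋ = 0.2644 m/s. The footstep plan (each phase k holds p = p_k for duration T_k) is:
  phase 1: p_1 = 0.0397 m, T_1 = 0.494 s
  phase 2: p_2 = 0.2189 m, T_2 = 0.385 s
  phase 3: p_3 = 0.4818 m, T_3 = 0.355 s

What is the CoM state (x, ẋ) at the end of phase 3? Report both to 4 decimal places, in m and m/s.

x = 0.5389, ẋ = 0.5080

phase 1: p=0.0397, T=0.494, ωT=1.433489, cosh=2.215890, sinh=1.977415; start (x,ẋ)=(0.018300, 0.264400) → end (x,ẋ)=(0.172454, 0.463087)
phase 2: p=0.2189, T=0.385, ωT=1.117193, cosh=1.691730, sinh=1.364533; start (x,ẋ)=(0.172454, 0.463087) → end (x,ẋ)=(0.358086, 0.599509)
phase 3: p=0.4818, T=0.355, ωT=1.030139, cosh=1.579206, sinh=1.222249; start (x,ẋ)=(0.358086, 0.599509) → end (x,ẋ)=(0.538946, 0.507970)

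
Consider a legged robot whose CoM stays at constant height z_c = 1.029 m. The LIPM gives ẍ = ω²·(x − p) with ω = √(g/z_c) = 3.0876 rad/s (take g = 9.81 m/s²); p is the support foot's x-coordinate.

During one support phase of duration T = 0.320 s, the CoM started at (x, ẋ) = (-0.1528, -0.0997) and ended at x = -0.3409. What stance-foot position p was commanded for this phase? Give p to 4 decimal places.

p = 0.1321

ωT = 3.0876·0.320 = 0.988032; cosh(ωT) = 1.529126, sinh(ωT) = 1.156817
x(T) = p + (x₀−p)·cosh(ωT) + (ẋ₀/ω)·sinh(ωT) ⇒ p·(1 − cosh) = x(T) − x₀·cosh − (ẋ₀/ω)·sinh
numerator   = -0.3409 − (-0.1528)·1.529126 − (-0.0997/3.0876)·1.156817 = -0.069895
denominator = 1 − 1.529126 = -0.529126
p = -0.069895 / -0.529126 = 0.1321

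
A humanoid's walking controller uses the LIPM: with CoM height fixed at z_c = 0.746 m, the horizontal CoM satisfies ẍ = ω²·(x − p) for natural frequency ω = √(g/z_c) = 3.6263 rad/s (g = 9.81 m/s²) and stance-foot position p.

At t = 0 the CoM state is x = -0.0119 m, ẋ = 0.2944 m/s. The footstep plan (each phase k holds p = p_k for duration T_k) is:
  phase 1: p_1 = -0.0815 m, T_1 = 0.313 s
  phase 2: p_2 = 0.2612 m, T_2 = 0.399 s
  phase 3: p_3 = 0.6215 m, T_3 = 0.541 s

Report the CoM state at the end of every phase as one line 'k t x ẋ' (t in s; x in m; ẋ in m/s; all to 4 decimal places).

1 0.3130 0.1512 0.8574
2 0.7120 0.4891 1.1220
3 1.2530 1.2200 2.3955

phase 1: p=-0.0815, T=0.313, ωT=1.135032, cosh=1.716342, sinh=1.394930; start (x,ẋ)=(-0.011900, 0.294400) → end (x,ẋ)=(0.151204, 0.857358)
phase 2: p=0.2612, T=0.399, ωT=1.446894, cosh=2.242596, sinh=2.007296; start (x,ẋ)=(0.151204, 0.857358) → end (x,ẋ)=(0.489105, 1.122044)
phase 3: p=0.6215, T=0.541, ωT=1.961828, cosh=3.626460, sinh=3.485859; start (x,ẋ)=(0.489105, 1.122044) → end (x,ẋ)=(1.219964, 2.395475)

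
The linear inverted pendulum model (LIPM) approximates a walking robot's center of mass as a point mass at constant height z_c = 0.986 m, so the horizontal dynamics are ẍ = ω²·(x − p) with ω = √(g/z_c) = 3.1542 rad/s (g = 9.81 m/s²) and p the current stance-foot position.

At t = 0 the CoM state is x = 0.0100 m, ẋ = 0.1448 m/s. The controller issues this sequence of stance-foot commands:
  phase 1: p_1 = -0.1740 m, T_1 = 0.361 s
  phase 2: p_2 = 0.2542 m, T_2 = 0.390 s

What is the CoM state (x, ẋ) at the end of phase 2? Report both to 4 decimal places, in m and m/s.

x = 0.6937, ẋ = 1.7403

phase 1: p=-0.1740, T=0.361, ωT=1.138666, cosh=1.721423, sinh=1.401177; start (x,ẋ)=(0.010000, 0.144800) → end (x,ẋ)=(0.207066, 1.062467)
phase 2: p=0.2542, T=0.390, ωT=1.230138, cosh=1.856977, sinh=1.564725; start (x,ẋ)=(0.207066, 1.062467) → end (x,ẋ)=(0.693738, 1.740349)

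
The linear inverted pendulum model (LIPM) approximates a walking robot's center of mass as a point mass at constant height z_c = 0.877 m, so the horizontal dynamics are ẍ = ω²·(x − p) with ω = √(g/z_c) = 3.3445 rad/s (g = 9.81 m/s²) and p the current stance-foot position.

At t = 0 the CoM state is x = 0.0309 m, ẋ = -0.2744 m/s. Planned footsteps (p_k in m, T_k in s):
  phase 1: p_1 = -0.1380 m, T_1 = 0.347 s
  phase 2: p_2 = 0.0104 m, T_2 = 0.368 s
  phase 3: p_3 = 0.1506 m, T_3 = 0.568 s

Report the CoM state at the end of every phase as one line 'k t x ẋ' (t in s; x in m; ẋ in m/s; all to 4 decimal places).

1 0.3470 0.0399 0.3321
2 0.7150 0.2207 0.7716
3 1.2830 1.1439 3.4026

phase 1: p=-0.1380, T=0.347, ωT=1.160541, cosh=1.752489, sinh=1.439172; start (x,ẋ)=(0.030900, -0.274400) → end (x,ẋ)=(0.039918, 0.332085)
phase 2: p=0.0104, T=0.368, ωT=1.230776, cosh=1.857976, sinh=1.565910; start (x,ẋ)=(0.039918, 0.332085) → end (x,ẋ)=(0.220728, 0.771599)
phase 3: p=0.1506, T=0.568, ωT=1.899676, cosh=3.416673, sinh=3.267056; start (x,ẋ)=(0.220728, 0.771599) → end (x,ẋ)=(1.143937, 3.402568)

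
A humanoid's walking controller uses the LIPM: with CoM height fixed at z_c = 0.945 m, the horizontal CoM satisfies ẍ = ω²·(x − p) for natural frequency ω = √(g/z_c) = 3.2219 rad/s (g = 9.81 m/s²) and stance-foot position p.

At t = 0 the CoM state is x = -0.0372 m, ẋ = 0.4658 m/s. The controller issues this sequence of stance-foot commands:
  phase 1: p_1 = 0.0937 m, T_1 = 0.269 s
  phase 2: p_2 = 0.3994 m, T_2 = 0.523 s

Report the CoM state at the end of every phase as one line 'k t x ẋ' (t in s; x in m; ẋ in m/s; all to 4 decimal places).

phase 1: p=0.0937, T=0.269, ωT=0.866691, cosh=1.399683, sinh=0.979343; start (x,ẋ)=(-0.037200, 0.465800) → end (x,ẋ)=(0.052068, 0.238938)
phase 2: p=0.3994, T=0.523, ωT=1.685054, cosh=2.789087, sinh=2.603653; start (x,ẋ)=(0.052068, 0.238938) → end (x,ẋ)=(-0.376251, -2.247248)

1 0.2690 0.0521 0.2389
2 0.7920 -0.3763 -2.2472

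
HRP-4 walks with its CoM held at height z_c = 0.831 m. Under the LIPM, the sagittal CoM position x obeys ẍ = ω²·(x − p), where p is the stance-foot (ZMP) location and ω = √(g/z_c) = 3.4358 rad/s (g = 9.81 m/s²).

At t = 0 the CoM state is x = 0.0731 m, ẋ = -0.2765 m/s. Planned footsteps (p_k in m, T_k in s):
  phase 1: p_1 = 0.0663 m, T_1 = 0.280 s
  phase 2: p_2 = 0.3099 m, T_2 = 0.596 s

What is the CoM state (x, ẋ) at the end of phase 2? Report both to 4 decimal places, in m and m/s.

x = -1.3948, ẋ = -5.7639

phase 1: p=0.0663, T=0.280, ωT=0.962024, cosh=1.499553, sinh=1.117435; start (x,ẋ)=(0.073100, -0.276500) → end (x,ẋ)=(-0.013430, -0.388519)
phase 2: p=0.3099, T=0.596, ωT=2.047737, cosh=3.939684, sinh=3.810657; start (x,ẋ)=(-0.013430, -0.388519) → end (x,ẋ)=(-1.394826, -5.763890)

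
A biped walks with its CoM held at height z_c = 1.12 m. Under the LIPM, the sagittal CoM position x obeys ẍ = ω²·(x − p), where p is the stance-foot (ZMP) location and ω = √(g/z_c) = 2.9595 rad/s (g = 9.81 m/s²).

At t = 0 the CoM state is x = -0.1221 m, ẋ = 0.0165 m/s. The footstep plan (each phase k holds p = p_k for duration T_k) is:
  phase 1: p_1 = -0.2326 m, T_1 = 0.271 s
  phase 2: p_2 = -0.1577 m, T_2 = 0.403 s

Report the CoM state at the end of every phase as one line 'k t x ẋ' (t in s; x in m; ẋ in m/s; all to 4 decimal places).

1 0.2710 -0.0796 0.3134
2 0.6740 0.1412 0.9097

phase 1: p=-0.2326, T=0.271, ωT=0.802025, cosh=1.339236, sinh=0.890815; start (x,ẋ)=(-0.122100, 0.016500) → end (x,ẋ)=(-0.079648, 0.313416)
phase 2: p=-0.1577, T=0.403, ωT=1.192678, cosh=1.799652, sinh=1.496245; start (x,ẋ)=(-0.079648, 0.313416) → end (x,ẋ)=(0.141221, 0.909665)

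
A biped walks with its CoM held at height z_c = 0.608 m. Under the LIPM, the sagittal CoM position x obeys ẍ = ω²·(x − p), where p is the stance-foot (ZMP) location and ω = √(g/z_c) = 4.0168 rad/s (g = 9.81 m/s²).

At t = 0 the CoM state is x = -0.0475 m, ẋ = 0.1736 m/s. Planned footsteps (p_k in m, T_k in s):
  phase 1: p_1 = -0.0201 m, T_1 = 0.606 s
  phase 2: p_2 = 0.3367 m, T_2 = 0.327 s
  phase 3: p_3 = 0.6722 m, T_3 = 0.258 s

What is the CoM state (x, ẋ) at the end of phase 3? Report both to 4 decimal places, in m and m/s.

x = -0.8020, ẋ = -5.3043

phase 1: p=-0.0201, T=0.606, ωT=2.434181, cosh=5.747070, sinh=5.659401; start (x,ẋ)=(-0.047500, 0.173600) → end (x,ẋ)=(0.067021, 0.374816)
phase 2: p=0.3367, T=0.327, ωT=1.313494, cosh=1.994012, sinh=1.725133; start (x,ẋ)=(0.067021, 0.374816) → end (x,ẋ)=(-0.040067, -1.121357)
phase 3: p=0.6722, T=0.258, ωT=1.036334, cosh=1.586809, sinh=1.232056; start (x,ẋ)=(-0.040067, -1.121357) → end (x,ẋ)=(-0.801981, -5.304336)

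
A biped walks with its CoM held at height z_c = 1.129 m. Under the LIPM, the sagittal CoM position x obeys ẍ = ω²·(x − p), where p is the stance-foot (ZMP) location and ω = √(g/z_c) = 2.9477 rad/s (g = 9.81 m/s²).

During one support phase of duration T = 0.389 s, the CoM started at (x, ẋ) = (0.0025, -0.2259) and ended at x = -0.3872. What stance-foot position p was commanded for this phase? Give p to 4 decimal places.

ωT = 2.9477·0.389 = 1.146655; cosh(ωT) = 1.732672, sinh(ωT) = 1.414975
x(T) = p + (x₀−p)·cosh(ωT) + (ẋ₀/ω)·sinh(ωT) ⇒ p·(1 − cosh) = x(T) − x₀·cosh − (ẋ₀/ω)·sinh
numerator   = -0.3872 − (0.0025)·1.732672 − (-0.2259/2.9477)·1.414975 = -0.283094
denominator = 1 − 1.732672 = -0.732672
p = -0.283094 / -0.732672 = 0.3864

p = 0.3864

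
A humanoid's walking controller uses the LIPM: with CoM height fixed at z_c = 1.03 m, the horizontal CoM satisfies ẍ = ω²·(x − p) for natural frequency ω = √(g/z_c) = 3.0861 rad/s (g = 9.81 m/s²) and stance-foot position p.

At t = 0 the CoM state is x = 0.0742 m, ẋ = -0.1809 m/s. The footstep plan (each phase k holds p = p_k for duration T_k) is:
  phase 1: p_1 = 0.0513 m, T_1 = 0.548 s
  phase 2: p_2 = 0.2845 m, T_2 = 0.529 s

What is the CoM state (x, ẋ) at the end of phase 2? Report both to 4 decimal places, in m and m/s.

x = -0.8293, ẋ = -3.3056

phase 1: p=0.0513, T=0.548, ωT=1.691183, cosh=2.805098, sinh=2.620797; start (x,ẋ)=(0.074200, -0.180900) → end (x,ẋ)=(-0.038088, -0.322226)
phase 2: p=0.2845, T=0.529, ωT=1.632547, cosh=2.656161, sinh=2.460730; start (x,ẋ)=(-0.038088, -0.322226) → end (x,ẋ)=(-0.829276, -3.305638)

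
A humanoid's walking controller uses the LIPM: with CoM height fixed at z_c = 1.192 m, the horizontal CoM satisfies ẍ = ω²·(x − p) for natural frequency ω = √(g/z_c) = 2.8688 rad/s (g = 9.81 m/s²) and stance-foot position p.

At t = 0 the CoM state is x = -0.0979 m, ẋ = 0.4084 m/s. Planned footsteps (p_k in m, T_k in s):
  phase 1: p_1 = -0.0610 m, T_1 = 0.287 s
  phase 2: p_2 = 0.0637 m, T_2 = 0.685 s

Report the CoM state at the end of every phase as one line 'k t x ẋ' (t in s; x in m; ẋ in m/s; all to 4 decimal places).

phase 1: p=-0.0610, T=0.287, ωT=0.823346, cosh=1.358535, sinh=0.919574; start (x,ẋ)=(-0.097900, 0.408400) → end (x,ẋ)=(0.019780, 0.457481)
phase 2: p=0.0637, T=0.685, ωT=1.965128, cosh=3.637982, sinh=3.497844; start (x,ẋ)=(0.019780, 0.457481) → end (x,ẋ)=(0.461712, 1.223585)

1 0.2870 0.0198 0.4575
2 0.9720 0.4617 1.2236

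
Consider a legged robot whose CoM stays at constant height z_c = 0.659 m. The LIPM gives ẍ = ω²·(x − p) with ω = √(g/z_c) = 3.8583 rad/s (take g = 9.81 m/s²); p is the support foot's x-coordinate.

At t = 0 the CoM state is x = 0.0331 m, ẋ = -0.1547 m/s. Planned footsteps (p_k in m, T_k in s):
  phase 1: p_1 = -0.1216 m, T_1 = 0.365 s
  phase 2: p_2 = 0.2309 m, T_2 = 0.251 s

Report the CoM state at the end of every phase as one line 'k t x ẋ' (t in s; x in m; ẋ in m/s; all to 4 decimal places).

phase 1: p=-0.1216, T=0.365, ωT=1.408279, cosh=2.166739, sinh=1.922175; start (x,ẋ)=(0.033100, -0.154700) → end (x,ẋ)=(0.136524, 0.812112)
phase 2: p=0.2309, T=0.251, ωT=0.968433, cosh=1.506746, sinh=1.127069; start (x,ẋ)=(0.136524, 0.812112) → end (x,ẋ)=(0.325930, 0.813246)

1 0.3650 0.1365 0.8121
2 0.6160 0.3259 0.8132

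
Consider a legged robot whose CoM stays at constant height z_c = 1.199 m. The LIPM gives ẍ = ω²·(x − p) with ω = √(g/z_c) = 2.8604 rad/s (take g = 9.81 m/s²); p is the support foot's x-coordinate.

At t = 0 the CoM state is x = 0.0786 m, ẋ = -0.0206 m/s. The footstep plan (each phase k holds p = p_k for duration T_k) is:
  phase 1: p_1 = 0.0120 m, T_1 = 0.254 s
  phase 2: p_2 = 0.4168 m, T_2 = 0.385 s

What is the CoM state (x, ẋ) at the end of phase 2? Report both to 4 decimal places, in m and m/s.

x = -0.0686, ẋ = -1.0375

phase 1: p=0.0120, T=0.254, ωT=0.726542, cosh=1.275748, sinh=0.792169; start (x,ẋ)=(0.078600, -0.020600) → end (x,ẋ)=(0.091260, 0.124630)
phase 2: p=0.4168, T=0.385, ωT=1.101254, cosh=1.670195, sinh=1.337741; start (x,ẋ)=(0.091260, 0.124630) → end (x,ẋ)=(-0.068629, -1.037515)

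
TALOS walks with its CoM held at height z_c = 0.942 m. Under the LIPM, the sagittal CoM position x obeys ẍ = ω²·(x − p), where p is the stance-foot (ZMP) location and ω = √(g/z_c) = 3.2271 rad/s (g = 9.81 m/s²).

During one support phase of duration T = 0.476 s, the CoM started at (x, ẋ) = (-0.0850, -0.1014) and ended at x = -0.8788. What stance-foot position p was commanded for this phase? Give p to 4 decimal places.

ωT = 3.2271·0.476 = 1.536100; cosh(ωT) = 2.430825, sinh(ωT) = 2.215607
x(T) = p + (x₀−p)·cosh(ωT) + (ẋ₀/ω)·sinh(ωT) ⇒ p·(1 − cosh) = x(T) − x₀·cosh − (ẋ₀/ω)·sinh
numerator   = -0.8788 − (-0.0850)·2.430825 − (-0.1014/3.2271)·2.215607 = -0.602562
denominator = 1 − 2.430825 = -1.430825
p = -0.602562 / -1.430825 = 0.4211

p = 0.4211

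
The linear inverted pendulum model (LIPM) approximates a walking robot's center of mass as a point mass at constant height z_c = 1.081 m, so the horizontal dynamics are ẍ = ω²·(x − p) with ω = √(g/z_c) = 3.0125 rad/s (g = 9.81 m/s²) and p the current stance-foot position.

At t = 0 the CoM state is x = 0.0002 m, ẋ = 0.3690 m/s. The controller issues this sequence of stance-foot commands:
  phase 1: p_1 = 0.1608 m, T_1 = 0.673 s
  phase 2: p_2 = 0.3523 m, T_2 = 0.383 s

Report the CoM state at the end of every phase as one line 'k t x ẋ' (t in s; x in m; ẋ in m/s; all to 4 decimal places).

phase 1: p=0.1608, T=0.673, ωT=2.027413, cosh=3.863043, sinh=3.731367; start (x,ẋ)=(0.000200, 0.369000) → end (x,ẋ)=(-0.002551, -0.379801)
phase 2: p=0.3523, T=0.383, ωT=1.153788, cosh=1.742809, sinh=1.427369; start (x,ẋ)=(-0.002551, -0.379801) → end (x,ẋ)=(-0.446093, -2.187760)

1 0.6730 -0.0026 -0.3798
2 1.0560 -0.4461 -2.1878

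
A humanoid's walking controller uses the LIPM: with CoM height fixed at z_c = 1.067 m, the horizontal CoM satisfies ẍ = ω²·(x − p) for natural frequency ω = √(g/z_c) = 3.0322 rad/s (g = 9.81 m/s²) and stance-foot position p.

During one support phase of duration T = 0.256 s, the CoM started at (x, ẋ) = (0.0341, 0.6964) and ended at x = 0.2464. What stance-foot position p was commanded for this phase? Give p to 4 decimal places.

p = -0.0151

ωT = 3.0322·0.256 = 0.776243; cosh(ωT) = 1.316712, sinh(ωT) = 0.856580
x(T) = p + (x₀−p)·cosh(ωT) + (ẋ₀/ω)·sinh(ωT) ⇒ p·(1 − cosh) = x(T) − x₀·cosh − (ẋ₀/ω)·sinh
numerator   = 0.2464 − (0.0341)·1.316712 − (0.6964/3.0322)·0.856580 = 0.004771
denominator = 1 − 1.316712 = -0.316712
p = 0.004771 / -0.316712 = -0.0151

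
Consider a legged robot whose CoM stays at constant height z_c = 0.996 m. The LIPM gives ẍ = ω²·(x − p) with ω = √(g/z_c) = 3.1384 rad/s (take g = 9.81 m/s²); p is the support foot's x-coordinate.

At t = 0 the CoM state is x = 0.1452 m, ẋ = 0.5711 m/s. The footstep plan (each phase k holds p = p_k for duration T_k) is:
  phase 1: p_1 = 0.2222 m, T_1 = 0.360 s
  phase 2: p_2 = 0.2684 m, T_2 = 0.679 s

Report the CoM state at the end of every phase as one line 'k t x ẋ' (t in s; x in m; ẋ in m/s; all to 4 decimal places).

1 0.3600 0.3428 0.6411
2 1.0390 1.4344 3.7079

phase 1: p=0.2222, T=0.360, ωT=1.129824, cosh=1.709101, sinh=1.386011; start (x,ẋ)=(0.145200, 0.571100) → end (x,ẋ)=(0.342814, 0.641129)
phase 2: p=0.2684, T=0.679, ωT=2.130974, cosh=4.270893, sinh=4.152171; start (x,ẋ)=(0.342814, 0.641129) → end (x,ẋ)=(1.434441, 3.707893)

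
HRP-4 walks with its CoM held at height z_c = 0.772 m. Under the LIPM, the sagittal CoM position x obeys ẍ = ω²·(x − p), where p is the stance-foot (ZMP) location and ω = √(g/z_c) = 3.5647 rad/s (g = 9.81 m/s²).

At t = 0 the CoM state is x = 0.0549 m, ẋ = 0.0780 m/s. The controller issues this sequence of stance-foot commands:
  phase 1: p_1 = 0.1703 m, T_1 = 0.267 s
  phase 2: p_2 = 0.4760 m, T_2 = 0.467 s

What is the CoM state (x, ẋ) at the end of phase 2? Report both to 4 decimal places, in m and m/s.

x = -1.0056, ẋ = -5.0397

phase 1: p=0.1703, T=0.267, ωT=0.951775, cosh=1.488179, sinh=1.102124; start (x,ẋ)=(0.054900, 0.078000) → end (x,ẋ)=(0.022680, -0.337299)
phase 2: p=0.4760, T=0.467, ωT=1.664715, cosh=2.736706, sinh=2.547461; start (x,ẋ)=(0.022680, -0.337299) → end (x,ẋ)=(-1.005649, -5.039657)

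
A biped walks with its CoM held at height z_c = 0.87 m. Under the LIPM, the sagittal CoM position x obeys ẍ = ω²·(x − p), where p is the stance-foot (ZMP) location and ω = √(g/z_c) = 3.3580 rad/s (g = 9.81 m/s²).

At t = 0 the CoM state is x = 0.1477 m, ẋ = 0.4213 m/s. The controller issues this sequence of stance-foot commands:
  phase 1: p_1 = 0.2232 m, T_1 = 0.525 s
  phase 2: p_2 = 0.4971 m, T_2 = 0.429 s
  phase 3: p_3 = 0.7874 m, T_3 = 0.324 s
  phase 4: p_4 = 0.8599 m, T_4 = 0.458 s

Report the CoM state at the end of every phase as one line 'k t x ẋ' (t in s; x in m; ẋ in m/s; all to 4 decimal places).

1 0.5250 0.3516 0.5469
2 0.9540 0.4972 0.2457
3 1.2780 0.4041 -0.8760
4 1.7360 -0.8290 -5.5308

phase 1: p=0.2232, T=0.525, ωT=1.762950, cosh=3.000574, sinh=2.829036; start (x,ẋ)=(0.147700, 0.421300) → end (x,ẋ)=(0.351592, 0.546899)
phase 2: p=0.4971, T=0.429, ωT=1.440582, cosh=2.229971, sinh=1.993182; start (x,ẋ)=(0.351592, 0.546899) → end (x,ẋ)=(0.497240, 0.245669)
phase 3: p=0.7874, T=0.324, ωT=1.087992, cosh=1.652600, sinh=1.315708; start (x,ẋ)=(0.497240, 0.245669) → end (x,ẋ)=(0.404138, -0.875977)
phase 4: p=0.8599, T=0.458, ωT=1.537964, cosh=2.434960, sinh=2.220142; start (x,ẋ)=(0.404138, -0.875977) → end (x,ẋ)=(-0.829016, -5.530786)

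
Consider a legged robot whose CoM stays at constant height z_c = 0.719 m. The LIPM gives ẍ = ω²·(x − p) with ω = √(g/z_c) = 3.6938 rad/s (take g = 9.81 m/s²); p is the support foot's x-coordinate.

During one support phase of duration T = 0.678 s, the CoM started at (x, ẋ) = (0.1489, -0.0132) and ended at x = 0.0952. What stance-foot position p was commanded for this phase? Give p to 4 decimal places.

ωT = 3.6938·0.678 = 2.504396; cosh(ωT) = 6.158948, sinh(ωT) = 6.077223
x(T) = p + (x₀−p)·cosh(ωT) + (ẋ₀/ω)·sinh(ωT) ⇒ p·(1 − cosh) = x(T) − x₀·cosh − (ẋ₀/ω)·sinh
numerator   = 0.0952 − (0.1489)·6.158948 − (-0.0132/3.6938)·6.077223 = -0.800150
denominator = 1 − 6.158948 = -5.158948
p = -0.800150 / -5.158948 = 0.1551

p = 0.1551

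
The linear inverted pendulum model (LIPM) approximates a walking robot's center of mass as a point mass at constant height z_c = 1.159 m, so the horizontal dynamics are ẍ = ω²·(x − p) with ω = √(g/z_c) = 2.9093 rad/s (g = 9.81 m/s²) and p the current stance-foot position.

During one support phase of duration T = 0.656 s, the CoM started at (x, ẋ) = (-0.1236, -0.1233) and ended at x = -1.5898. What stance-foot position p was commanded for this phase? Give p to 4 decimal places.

p = 0.4188

ωT = 2.9093·0.656 = 1.908501; cosh(ωT) = 3.445637, sinh(ωT) = 3.297335
x(T) = p + (x₀−p)·cosh(ωT) + (ẋ₀/ω)·sinh(ωT) ⇒ p·(1 − cosh) = x(T) − x₀·cosh − (ẋ₀/ω)·sinh
numerator   = -1.5898 − (-0.1236)·3.445637 − (-0.1233/2.9093)·3.297335 = -1.024174
denominator = 1 − 3.445637 = -2.445637
p = -1.024174 / -2.445637 = 0.4188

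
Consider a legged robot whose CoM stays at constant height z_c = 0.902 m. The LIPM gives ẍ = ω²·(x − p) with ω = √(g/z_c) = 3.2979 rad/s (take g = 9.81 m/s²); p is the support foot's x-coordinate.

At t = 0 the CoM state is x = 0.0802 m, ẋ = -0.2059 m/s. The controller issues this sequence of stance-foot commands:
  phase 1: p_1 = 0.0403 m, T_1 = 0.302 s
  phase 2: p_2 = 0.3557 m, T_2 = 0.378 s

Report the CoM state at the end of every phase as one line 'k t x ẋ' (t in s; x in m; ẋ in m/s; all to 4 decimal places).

phase 1: p=0.0403, T=0.302, ωT=0.995966, cosh=1.538352, sinh=1.168986; start (x,ẋ)=(0.080200, -0.205900) → end (x,ẋ)=(0.028696, -0.162924)
phase 2: p=0.3557, T=0.378, ωT=1.246606, cosh=1.882998, sinh=1.595519; start (x,ẋ)=(0.028696, -0.162924) → end (x,ẋ)=(-0.338870, -2.027436)

1 0.3020 0.0287 -0.1629
2 0.6800 -0.3389 -2.0274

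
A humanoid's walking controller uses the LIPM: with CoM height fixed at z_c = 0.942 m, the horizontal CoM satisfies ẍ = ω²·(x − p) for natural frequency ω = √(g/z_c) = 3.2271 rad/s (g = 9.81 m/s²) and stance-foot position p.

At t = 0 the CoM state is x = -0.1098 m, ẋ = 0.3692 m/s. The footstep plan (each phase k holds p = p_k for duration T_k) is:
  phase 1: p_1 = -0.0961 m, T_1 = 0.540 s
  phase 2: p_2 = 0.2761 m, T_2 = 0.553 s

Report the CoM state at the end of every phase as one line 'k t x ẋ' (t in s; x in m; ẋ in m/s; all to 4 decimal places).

1 0.5400 0.1803 0.9644
2 1.0930 0.8478 2.0588

phase 1: p=-0.0961, T=0.540, ωT=1.742634, cosh=2.943714, sinh=2.768656; start (x,ẋ)=(-0.109800, 0.369200) → end (x,ẋ)=(0.180322, 0.964414)
phase 2: p=0.2761, T=0.553, ωT=1.784586, cosh=3.062491, sinh=2.894624; start (x,ẋ)=(0.180322, 0.964414) → end (x,ẋ)=(0.847835, 2.058825)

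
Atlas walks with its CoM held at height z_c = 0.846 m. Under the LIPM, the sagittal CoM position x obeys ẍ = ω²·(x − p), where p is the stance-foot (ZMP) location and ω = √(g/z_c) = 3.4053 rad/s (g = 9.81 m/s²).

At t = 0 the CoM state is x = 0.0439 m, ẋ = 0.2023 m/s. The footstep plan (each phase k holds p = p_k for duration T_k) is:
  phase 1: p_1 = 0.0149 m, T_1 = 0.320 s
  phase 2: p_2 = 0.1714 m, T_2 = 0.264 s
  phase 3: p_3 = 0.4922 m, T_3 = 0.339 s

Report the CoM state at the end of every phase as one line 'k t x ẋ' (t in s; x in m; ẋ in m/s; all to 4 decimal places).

1 0.3200 0.1412 0.4650
2 0.5840 0.2682 0.5605
3 0.9230 0.3367 -0.1124

phase 1: p=0.0149, T=0.320, ωT=1.089696, cosh=1.654844, sinh=1.318526; start (x,ẋ)=(0.043900, 0.202300) → end (x,ẋ)=(0.141221, 0.464984)
phase 2: p=0.1714, T=0.264, ωT=0.898999, cosh=1.432060, sinh=1.025083; start (x,ẋ)=(0.141221, 0.464984) → end (x,ẋ)=(0.268154, 0.560538)
phase 3: p=0.4922, T=0.339, ωT=1.154397, cosh=1.743678, sinh=1.428431; start (x,ẋ)=(0.268154, 0.560538) → end (x,ẋ)=(0.336666, -0.112416)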